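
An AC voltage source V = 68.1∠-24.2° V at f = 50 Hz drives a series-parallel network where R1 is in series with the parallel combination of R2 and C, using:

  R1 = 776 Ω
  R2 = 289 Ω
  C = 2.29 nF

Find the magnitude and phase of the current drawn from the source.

Step 1 — Angular frequency: ω = 2π·f = 2π·50 = 314.2 rad/s.
Step 2 — Component impedances:
  R1: Z = R = 776 Ω
  R2: Z = R = 289 Ω
  C: Z = 1/(jωC) = -j/(ω·C) = 0 - j1.39e+06 Ω
Step 3 — Parallel branch: R2 || C = 1/(1/R2 + 1/C) = 289 - j0.06009 Ω.
Step 4 — Series with R1: Z_total = R1 + (R2 || C) = 1065 - j0.06009 Ω = 1065∠-0.0° Ω.
Step 5 — Source phasor: V = 68.1∠-24.2° V = 62.12 - j27.92 V.
Step 6 — Ohm's law: I = V / Z_total = (62.12 - j27.92) / (1065 - j0.06009) = 0.05833 - j0.02621 A.
Step 7 — Convert to polar: |I| = 0.06394 A, ∠I = -24.2°.

I = 0.06394∠-24.2° A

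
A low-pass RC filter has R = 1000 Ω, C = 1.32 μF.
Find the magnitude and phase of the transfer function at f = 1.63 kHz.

Step 1 — Angular frequency: ω = 2π·1630 = 1.024e+04 rad/s.
Step 2 — Transfer function: H(jω) = 1/(1 + jωRC).
Step 3 — Denominator: 1 + jωRC = 1 + j·1.024e+04·1000·1.32e-06 = 1 + j13.52.
Step 4 — H = 0.005442 - j0.07357.
Step 5 — Magnitude: |H| = 0.07377 (-22.6 dB); phase: φ = -85.8°.

|H| = 0.07377 (-22.6 dB), φ = -85.8°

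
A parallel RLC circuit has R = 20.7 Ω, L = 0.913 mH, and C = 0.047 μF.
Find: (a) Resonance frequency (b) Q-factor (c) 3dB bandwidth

Step 1 — Resonance: ω₀ = 1/√(LC) = 1/√(0.000913·4.7e-08) = 1.527e+05 rad/s.
Step 2 — f₀ = ω₀/(2π) = 2.43e+04 Hz.
Step 3 — Parallel Q: Q = R/(ω₀L) = 20.7/(1.527e+05·0.000913) = 0.1485.
Step 4 — Bandwidth: Δω = ω₀/Q = 1.028e+06 rad/s; BW = Δω/(2π) = 1.636e+05 Hz.

(a) f₀ = 2.43e+04 Hz  (b) Q = 0.1485  (c) BW = 1.636e+05 Hz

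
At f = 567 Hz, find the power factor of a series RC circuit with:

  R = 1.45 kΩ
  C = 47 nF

Step 1 — Angular frequency: ω = 2π·f = 2π·567 = 3563 rad/s.
Step 2 — Component impedances:
  R: Z = R = 1450 Ω
  C: Z = 1/(jωC) = -j/(ω·C) = 0 - j5972 Ω
Step 3 — Series combination: Z_total = R + C = 1450 - j5972 Ω = 6146∠-76.4° Ω.
Step 4 — Power factor: PF = cos(φ) = Re(Z)/|Z| = 1450/6146 = 0.2359.
Step 5 — Type: Im(Z) = -5972 ⇒ leading (phase φ = -76.4°).

PF = 0.2359 (leading, φ = -76.4°)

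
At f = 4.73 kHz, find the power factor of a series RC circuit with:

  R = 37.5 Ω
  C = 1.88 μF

Step 1 — Angular frequency: ω = 2π·f = 2π·4730 = 2.972e+04 rad/s.
Step 2 — Component impedances:
  R: Z = R = 37.5 Ω
  C: Z = 1/(jωC) = -j/(ω·C) = 0 - j17.9 Ω
Step 3 — Series combination: Z_total = R + C = 37.5 - j17.9 Ω = 41.55∠-25.5° Ω.
Step 4 — Power factor: PF = cos(φ) = Re(Z)/|Z| = 37.5/41.55 = 0.9025.
Step 5 — Type: Im(Z) = -17.9 ⇒ leading (phase φ = -25.5°).

PF = 0.9025 (leading, φ = -25.5°)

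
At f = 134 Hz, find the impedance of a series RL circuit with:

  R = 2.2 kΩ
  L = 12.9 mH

Step 1 — Angular frequency: ω = 2π·f = 2π·134 = 841.9 rad/s.
Step 2 — Component impedances:
  R: Z = R = 2200 Ω
  L: Z = jωL = j·841.9·0.0129 = 0 + j10.86 Ω
Step 3 — Series combination: Z_total = R + L = 2200 + j10.86 Ω = 2200∠0.3° Ω.

Z = 2200 + j10.86 Ω = 2200∠0.3° Ω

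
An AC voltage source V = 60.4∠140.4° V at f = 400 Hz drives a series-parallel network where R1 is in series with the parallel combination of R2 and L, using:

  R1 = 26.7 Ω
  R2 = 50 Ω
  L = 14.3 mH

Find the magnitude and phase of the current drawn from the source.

Step 1 — Angular frequency: ω = 2π·f = 2π·400 = 2513 rad/s.
Step 2 — Component impedances:
  R1: Z = R = 26.7 Ω
  R2: Z = R = 50 Ω
  L: Z = jωL = j·2513·0.0143 = 0 + j35.94 Ω
Step 3 — Parallel branch: R2 || L = 1/(1/R2 + 1/L) = 17.03 + j23.7 Ω.
Step 4 — Series with R1: Z_total = R1 + (R2 || L) = 43.73 + j23.7 Ω = 49.74∠28.5° Ω.
Step 5 — Source phasor: V = 60.4∠140.4° V = -46.54 + j38.5 V.
Step 6 — Ohm's law: I = V / Z_total = (-46.54 + j38.5) / (43.73 + j23.7) = -0.4539 + j1.126 A.
Step 7 — Convert to polar: |I| = 1.214 A, ∠I = 111.9°.

I = 1.214∠111.9° A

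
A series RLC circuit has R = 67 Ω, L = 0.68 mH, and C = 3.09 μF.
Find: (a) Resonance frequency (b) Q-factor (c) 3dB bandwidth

Step 1 — Resonance: ω₀ = 1/√(LC) = 1/√(0.00068·3.09e-06) = 2.182e+04 rad/s.
Step 2 — f₀ = ω₀/(2π) = 3472 Hz.
Step 3 — Series Q: Q = ω₀L/R = 2.182e+04·0.00068/67 = 0.2214.
Step 4 — Bandwidth: Δω = ω₀/Q = 9.853e+04 rad/s; BW = Δω/(2π) = 1.568e+04 Hz.

(a) f₀ = 3472 Hz  (b) Q = 0.2214  (c) BW = 1.568e+04 Hz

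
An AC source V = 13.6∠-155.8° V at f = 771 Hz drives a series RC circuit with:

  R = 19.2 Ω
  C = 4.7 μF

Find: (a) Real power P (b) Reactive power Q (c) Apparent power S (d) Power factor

Step 1 — Angular frequency: ω = 2π·f = 2π·771 = 4844 rad/s.
Step 2 — Component impedances:
  R: Z = R = 19.2 Ω
  C: Z = 1/(jωC) = -j/(ω·C) = 0 - j43.92 Ω
Step 3 — Series combination: Z_total = R + C = 19.2 - j43.92 Ω = 47.93∠-66.4° Ω.
Step 4 — Source phasor: V = 13.6∠-155.8° V = -12.4 - j5.575 V.
Step 5 — Current: I = V / Z = 0.002908 - j0.2837 A = 0.2837∠-89.4° A.
Step 6 — Complex power: S = V·I* = 1.546 - j3.536 VA.
Step 7 — Real power: P = Re(S) = 1.546 W.
Step 8 — Reactive power: Q = Im(S) = -3.536 VAR.
Step 9 — Apparent power: |S| = 3.859 VA.
Step 10 — Power factor: PF = P/|S| = 0.4006 (leading).

(a) P = 1.546 W  (b) Q = -3.536 VAR  (c) S = 3.859 VA  (d) PF = 0.4006 (leading)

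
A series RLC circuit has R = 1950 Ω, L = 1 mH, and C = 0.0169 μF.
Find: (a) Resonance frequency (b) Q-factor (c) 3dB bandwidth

Step 1 — Resonance: ω₀ = 1/√(LC) = 1/√(0.001·1.69e-08) = 2.433e+05 rad/s.
Step 2 — f₀ = ω₀/(2π) = 3.871e+04 Hz.
Step 3 — Series Q: Q = ω₀L/R = 2.433e+05·0.001/1950 = 0.1247.
Step 4 — Bandwidth: Δω = ω₀/Q = 1.95e+06 rad/s; BW = Δω/(2π) = 3.104e+05 Hz.

(a) f₀ = 3.871e+04 Hz  (b) Q = 0.1247  (c) BW = 3.104e+05 Hz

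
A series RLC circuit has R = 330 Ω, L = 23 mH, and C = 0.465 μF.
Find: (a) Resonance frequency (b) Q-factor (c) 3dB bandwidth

Step 1 — Resonance: ω₀ = 1/√(LC) = 1/√(0.023·4.65e-07) = 9670 rad/s.
Step 2 — f₀ = ω₀/(2π) = 1539 Hz.
Step 3 — Series Q: Q = ω₀L/R = 9670·0.023/330 = 0.6739.
Step 4 — Bandwidth: Δω = ω₀/Q = 1.435e+04 rad/s; BW = Δω/(2π) = 2284 Hz.

(a) f₀ = 1539 Hz  (b) Q = 0.6739  (c) BW = 2284 Hz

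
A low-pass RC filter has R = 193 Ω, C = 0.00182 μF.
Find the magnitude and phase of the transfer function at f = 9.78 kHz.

Step 1 — Angular frequency: ω = 2π·9780 = 6.145e+04 rad/s.
Step 2 — Transfer function: H(jω) = 1/(1 + jωRC).
Step 3 — Denominator: 1 + jωRC = 1 + j·6.145e+04·193·1.82e-09 = 1 + j0.02158.
Step 4 — H = 0.9995 - j0.02157.
Step 5 — Magnitude: |H| = 0.9998 (-0.0 dB); phase: φ = -1.2°.

|H| = 0.9998 (-0.0 dB), φ = -1.2°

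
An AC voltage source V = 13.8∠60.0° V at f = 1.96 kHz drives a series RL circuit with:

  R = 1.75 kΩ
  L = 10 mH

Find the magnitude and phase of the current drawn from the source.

Step 1 — Angular frequency: ω = 2π·f = 2π·1960 = 1.232e+04 rad/s.
Step 2 — Component impedances:
  R: Z = R = 1750 Ω
  L: Z = jωL = j·1.232e+04·0.01 = 0 + j123.2 Ω
Step 3 — Series combination: Z_total = R + L = 1750 + j123.2 Ω = 1754∠4.0° Ω.
Step 4 — Source phasor: V = 13.8∠60.0° V = 6.9 + j11.95 V.
Step 5 — Ohm's law: I = V / Z_total = (6.9 + j11.95) / (1750 + j123.2) = 0.004402 + j0.006519 A.
Step 6 — Convert to polar: |I| = 0.007866 A, ∠I = 56.0°.

I = 0.007866∠56.0° A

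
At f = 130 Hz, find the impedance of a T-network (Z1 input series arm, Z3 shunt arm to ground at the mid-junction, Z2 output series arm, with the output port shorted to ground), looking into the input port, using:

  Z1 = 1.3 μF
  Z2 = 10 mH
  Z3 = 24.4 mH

Step 1 — Angular frequency: ω = 2π·f = 2π·130 = 816.8 rad/s.
Step 2 — Component impedances:
  Z1: Z = 1/(jωC) = -j/(ω·C) = 0 - j941.7 Ω
  Z2: Z = jωL = j·816.8·0.01 = 0 + j8.168 Ω
  Z3: Z = jωL = j·816.8·0.0244 = 0 + j19.93 Ω
Step 3 — With the output port shorted to ground, the output series arm Z2 runs from the junction to ground; the shunt arm Z3 also runs from the junction to ground. They appear in parallel: Z3 || Z2 = 0 + j5.794 Ω.
Step 4 — Series with input arm Z1: Z_in = Z1 + (Z3 || Z2) = 0 - j936 Ω = 936∠-90.0° Ω.

Z = 0 - j936 Ω = 936∠-90.0° Ω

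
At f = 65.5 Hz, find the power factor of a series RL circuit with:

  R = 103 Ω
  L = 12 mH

Step 1 — Angular frequency: ω = 2π·f = 2π·65.5 = 411.5 rad/s.
Step 2 — Component impedances:
  R: Z = R = 103 Ω
  L: Z = jωL = j·411.5·0.012 = 0 + j4.939 Ω
Step 3 — Series combination: Z_total = R + L = 103 + j4.939 Ω = 103.1∠2.7° Ω.
Step 4 — Power factor: PF = cos(φ) = Re(Z)/|Z| = 103/103.118 = 0.9989.
Step 5 — Type: Im(Z) = 4.939 ⇒ lagging (phase φ = 2.7°).

PF = 0.9989 (lagging, φ = 2.7°)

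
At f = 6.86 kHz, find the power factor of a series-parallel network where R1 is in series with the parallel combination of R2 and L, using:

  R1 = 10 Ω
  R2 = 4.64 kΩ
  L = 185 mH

Step 1 — Angular frequency: ω = 2π·f = 2π·6860 = 4.31e+04 rad/s.
Step 2 — Component impedances:
  R1: Z = R = 10 Ω
  R2: Z = R = 4640 Ω
  L: Z = jωL = j·4.31e+04·0.185 = 0 + j7974 Ω
Step 3 — Parallel branch: R2 || L = 1/(1/R2 + 1/L) = 3466 + j2017 Ω.
Step 4 — Series with R1: Z_total = R1 + (R2 || L) = 3476 + j2017 Ω = 4019∠30.1° Ω.
Step 5 — Power factor: PF = cos(φ) = Re(Z)/|Z| = 3476/4019 = 0.8649.
Step 6 — Type: Im(Z) = 2017 ⇒ lagging (phase φ = 30.1°).

PF = 0.8649 (lagging, φ = 30.1°)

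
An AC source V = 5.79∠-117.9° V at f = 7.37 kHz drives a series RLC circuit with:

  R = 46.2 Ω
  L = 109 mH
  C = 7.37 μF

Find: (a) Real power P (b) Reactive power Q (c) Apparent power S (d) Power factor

Step 1 — Angular frequency: ω = 2π·f = 2π·7370 = 4.631e+04 rad/s.
Step 2 — Component impedances:
  R: Z = R = 46.2 Ω
  L: Z = jωL = j·4.631e+04·0.109 = 0 + j5047 Ω
  C: Z = 1/(jωC) = -j/(ω·C) = 0 - j2.93 Ω
Step 3 — Series combination: Z_total = R + L + C = 46.2 + j5045 Ω = 5045∠89.5° Ω.
Step 4 — Source phasor: V = 5.79∠-117.9° V = -2.709 - j5.117 V.
Step 5 — Current: I = V / Z = -0.001019 + j0.0005277 A = 0.001148∠152.6° A.
Step 6 — Complex power: S = V·I* = 6.086e-05 + j0.006645 VA.
Step 7 — Real power: P = Re(S) = 6.086e-05 W.
Step 8 — Reactive power: Q = Im(S) = 0.006645 VAR.
Step 9 — Apparent power: |S| = 0.006645 VA.
Step 10 — Power factor: PF = P/|S| = 0.009158 (lagging).

(a) P = 6.086e-05 W  (b) Q = 0.006645 VAR  (c) S = 0.006645 VA  (d) PF = 0.009158 (lagging)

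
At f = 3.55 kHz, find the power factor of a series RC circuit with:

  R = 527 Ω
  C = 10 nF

Step 1 — Angular frequency: ω = 2π·f = 2π·3550 = 2.231e+04 rad/s.
Step 2 — Component impedances:
  R: Z = R = 527 Ω
  C: Z = 1/(jωC) = -j/(ω·C) = 0 - j4483 Ω
Step 3 — Series combination: Z_total = R + C = 527 - j4483 Ω = 4514∠-83.3° Ω.
Step 4 — Power factor: PF = cos(φ) = Re(Z)/|Z| = 527/4514 = 0.1167.
Step 5 — Type: Im(Z) = -4483 ⇒ leading (phase φ = -83.3°).

PF = 0.1167 (leading, φ = -83.3°)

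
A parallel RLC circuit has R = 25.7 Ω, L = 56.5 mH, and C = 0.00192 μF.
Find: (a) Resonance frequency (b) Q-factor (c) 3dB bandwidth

Step 1 — Resonance: ω₀ = 1/√(LC) = 1/√(0.0565·1.92e-09) = 9.601e+04 rad/s.
Step 2 — f₀ = ω₀/(2π) = 1.528e+04 Hz.
Step 3 — Parallel Q: Q = R/(ω₀L) = 25.7/(9.601e+04·0.0565) = 0.004738.
Step 4 — Bandwidth: Δω = ω₀/Q = 2.027e+07 rad/s; BW = Δω/(2π) = 3.225e+06 Hz.

(a) f₀ = 1.528e+04 Hz  (b) Q = 0.004738  (c) BW = 3.225e+06 Hz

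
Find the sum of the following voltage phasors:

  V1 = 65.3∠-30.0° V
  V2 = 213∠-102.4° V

Step 1 — Convert each phasor to rectangular form:
  V1 = 65.3·(cos(-30.0°) + j·sin(-30.0°)) = 56.55 - j32.65 V
  V2 = 213·(cos(-102.4°) + j·sin(-102.4°)) = -45.74 - j208 V
Step 2 — Sum components: V_total = 10.81 - j240.7 V.
Step 3 — Convert to polar: |V_total| = 240.9 V, ∠V_total = -87.4°.

V_total = 240.9∠-87.4° V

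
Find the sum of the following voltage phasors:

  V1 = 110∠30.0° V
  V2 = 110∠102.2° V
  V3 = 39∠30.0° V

Step 1 — Convert each phasor to rectangular form:
  V1 = 110·(cos(30.0°) + j·sin(30.0°)) = 95.26 + j55 V
  V2 = 110·(cos(102.2°) + j·sin(102.2°)) = -23.25 + j107.5 V
  V3 = 39·(cos(30.0°) + j·sin(30.0°)) = 33.77 + j19.5 V
Step 2 — Sum components: V_total = 105.8 + j182 V.
Step 3 — Convert to polar: |V_total| = 210.5 V, ∠V_total = 59.8°.

V_total = 210.5∠59.8° V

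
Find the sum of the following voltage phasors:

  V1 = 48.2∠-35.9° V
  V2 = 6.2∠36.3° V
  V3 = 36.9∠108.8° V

Step 1 — Convert each phasor to rectangular form:
  V1 = 48.2·(cos(-35.9°) + j·sin(-35.9°)) = 39.04 - j28.26 V
  V2 = 6.2·(cos(36.3°) + j·sin(36.3°)) = 4.997 + j3.67 V
  V3 = 36.9·(cos(108.8°) + j·sin(108.8°)) = -11.89 + j34.93 V
Step 2 — Sum components: V_total = 32.15 + j10.34 V.
Step 3 — Convert to polar: |V_total| = 33.77 V, ∠V_total = 17.8°.

V_total = 33.77∠17.8° V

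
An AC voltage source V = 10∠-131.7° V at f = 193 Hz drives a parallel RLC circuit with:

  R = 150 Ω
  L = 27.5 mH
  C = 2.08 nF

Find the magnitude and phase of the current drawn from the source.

Step 1 — Angular frequency: ω = 2π·f = 2π·193 = 1213 rad/s.
Step 2 — Component impedances:
  R: Z = R = 150 Ω
  L: Z = jωL = j·1213·0.0275 = 0 + j33.35 Ω
  C: Z = 1/(jωC) = -j/(ω·C) = 0 - j3.965e+05 Ω
Step 3 — Parallel combination: 1/Z_total = 1/R + 1/L + 1/C; Z_total = 7.066 + j31.78 Ω = 32.56∠77.5° Ω.
Step 4 — Source phasor: V = 10∠-131.7° V = -6.652 - j7.466 V.
Step 5 — Ohm's law: I = V / Z_total = (-6.652 - j7.466) / (7.066 + j31.78) = -0.2682 + j0.1497 A.
Step 6 — Convert to polar: |I| = 0.3072 A, ∠I = 150.8°.

I = 0.3072∠150.8° A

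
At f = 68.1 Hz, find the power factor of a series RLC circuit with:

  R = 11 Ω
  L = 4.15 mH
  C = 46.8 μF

Step 1 — Angular frequency: ω = 2π·f = 2π·68.1 = 427.9 rad/s.
Step 2 — Component impedances:
  R: Z = R = 11 Ω
  L: Z = jωL = j·427.9·0.00415 = 0 + j1.776 Ω
  C: Z = 1/(jωC) = -j/(ω·C) = 0 - j49.94 Ω
Step 3 — Series combination: Z_total = R + L + C = 11 - j48.16 Ω = 49.4∠-77.1° Ω.
Step 4 — Power factor: PF = cos(φ) = Re(Z)/|Z| = 11/49.4 = 0.2227.
Step 5 — Type: Im(Z) = -48.16 ⇒ leading (phase φ = -77.1°).

PF = 0.2227 (leading, φ = -77.1°)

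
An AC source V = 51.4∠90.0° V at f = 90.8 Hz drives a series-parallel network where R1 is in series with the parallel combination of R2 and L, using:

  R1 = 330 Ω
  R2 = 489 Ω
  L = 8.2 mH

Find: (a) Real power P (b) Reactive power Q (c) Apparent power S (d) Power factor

Step 1 — Angular frequency: ω = 2π·f = 2π·90.8 = 570.5 rad/s.
Step 2 — Component impedances:
  R1: Z = R = 330 Ω
  R2: Z = R = 489 Ω
  L: Z = jωL = j·570.5·0.0082 = 0 + j4.678 Ω
Step 3 — Parallel branch: R2 || L = 1/(1/R2 + 1/L) = 0.04475 + j4.678 Ω.
Step 4 — Series with R1: Z_total = R1 + (R2 || L) = 330 + j4.678 Ω = 330.1∠0.8° Ω.
Step 5 — Source phasor: V = 51.4∠90.0° V = 0 + j51.4 V.
Step 6 — Current: I = V / Z = 0.002207 + j0.1557 A = 0.1557∠89.2° A.
Step 7 — Complex power: S = V·I* = 8.003 + j0.1134 VA.
Step 8 — Real power: P = Re(S) = 8.003 W.
Step 9 — Reactive power: Q = Im(S) = 0.1134 VAR.
Step 10 — Apparent power: |S| = 8.004 VA.
Step 11 — Power factor: PF = P/|S| = 0.9999 (lagging).

(a) P = 8.003 W  (b) Q = 0.1134 VAR  (c) S = 8.004 VA  (d) PF = 0.9999 (lagging)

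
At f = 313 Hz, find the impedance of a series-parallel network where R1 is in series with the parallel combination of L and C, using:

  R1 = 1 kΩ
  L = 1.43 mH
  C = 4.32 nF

Step 1 — Angular frequency: ω = 2π·f = 2π·313 = 1967 rad/s.
Step 2 — Component impedances:
  R1: Z = R = 1000 Ω
  L: Z = jωL = j·1967·0.00143 = 0 + j2.812 Ω
  C: Z = 1/(jωC) = -j/(ω·C) = 0 - j1.177e+05 Ω
Step 3 — Parallel branch: L || C = 1/(1/L + 1/C) = 0 + j2.812 Ω.
Step 4 — Series with R1: Z_total = R1 + (L || C) = 1000 + j2.812 Ω = 1000∠0.2° Ω.

Z = 1000 + j2.812 Ω = 1000∠0.2° Ω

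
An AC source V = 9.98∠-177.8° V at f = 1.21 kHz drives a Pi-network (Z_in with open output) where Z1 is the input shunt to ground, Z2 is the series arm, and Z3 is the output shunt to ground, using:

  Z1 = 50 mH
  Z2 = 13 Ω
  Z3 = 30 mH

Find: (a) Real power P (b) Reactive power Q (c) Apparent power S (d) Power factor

Step 1 — Angular frequency: ω = 2π·f = 2π·1210 = 7603 rad/s.
Step 2 — Component impedances:
  Z1: Z = jωL = j·7603·0.05 = 0 + j380.1 Ω
  Z2: Z = R = 13 Ω
  Z3: Z = jωL = j·7603·0.03 = 0 + j228.1 Ω
Step 3 — With open output, the series arm Z2 and the output shunt Z3 appear in series to ground: Z2 + Z3 = 13 + j228.1 Ω.
Step 4 — Parallel with input shunt Z1: Z_in = Z1 || (Z2 + Z3) = 5.076 + j142.7 Ω = 142.7∠88.0° Ω.
Step 5 — Source phasor: V = 9.98∠-177.8° V = -9.973 - j0.3831 V.
Step 6 — Current: I = V / Z = -0.005166 + j0.06972 A = 0.06991∠94.2° A.
Step 7 — Complex power: S = V·I* = 0.02481 + j0.6973 VA.
Step 8 — Real power: P = Re(S) = 0.02481 W.
Step 9 — Reactive power: Q = Im(S) = 0.6973 VAR.
Step 10 — Apparent power: |S| = 0.6977 VA.
Step 11 — Power factor: PF = P/|S| = 0.03556 (lagging).

(a) P = 0.02481 W  (b) Q = 0.6973 VAR  (c) S = 0.6977 VA  (d) PF = 0.03556 (lagging)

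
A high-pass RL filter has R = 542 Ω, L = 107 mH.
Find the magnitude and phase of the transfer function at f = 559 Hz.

Step 1 — Angular frequency: ω = 2π·559 = 3512 rad/s.
Step 2 — Transfer function: H(jω) = jωL/(R + jωL).
Step 3 — Numerator jωL = j·375.8; denominator R + jωL = 542 + j375.8.
Step 4 — H = 0.3247 + j0.4683.
Step 5 — Magnitude: |H| = 0.5698 (-4.9 dB); phase: φ = 55.3°.

|H| = 0.5698 (-4.9 dB), φ = 55.3°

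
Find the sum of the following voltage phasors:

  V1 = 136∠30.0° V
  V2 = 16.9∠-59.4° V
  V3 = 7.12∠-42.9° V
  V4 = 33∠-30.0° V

Step 1 — Convert each phasor to rectangular form:
  V1 = 136·(cos(30.0°) + j·sin(30.0°)) = 117.8 + j68 V
  V2 = 16.9·(cos(-59.4°) + j·sin(-59.4°)) = 8.603 - j14.55 V
  V3 = 7.12·(cos(-42.9°) + j·sin(-42.9°)) = 5.216 - j4.847 V
  V4 = 33·(cos(-30.0°) + j·sin(-30.0°)) = 28.58 - j16.5 V
Step 2 — Sum components: V_total = 160.2 + j32.11 V.
Step 3 — Convert to polar: |V_total| = 163.4 V, ∠V_total = 11.3°.

V_total = 163.4∠11.3° V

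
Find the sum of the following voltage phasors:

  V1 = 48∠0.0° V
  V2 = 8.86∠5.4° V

Step 1 — Convert each phasor to rectangular form:
  V1 = 48·(cos(0.0°) + j·sin(0.0°)) = 48 V
  V2 = 8.86·(cos(5.4°) + j·sin(5.4°)) = 8.821 + j0.8338 V
Step 2 — Sum components: V_total = 56.82 + j0.8338 V.
Step 3 — Convert to polar: |V_total| = 56.83 V, ∠V_total = 0.8°.

V_total = 56.83∠0.8° V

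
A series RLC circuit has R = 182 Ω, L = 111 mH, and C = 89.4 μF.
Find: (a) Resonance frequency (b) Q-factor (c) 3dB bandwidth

Step 1 — Resonance condition Im(Z)=0 gives ω₀ = 1/√(LC).
Step 2 — ω₀ = 1/√(0.111·8.94e-05) = 317.4 rad/s.
Step 3 — f₀ = ω₀/(2π) = 50.52 Hz.
Step 4 — Series Q: Q = ω₀L/R = 317.4·0.111/182 = 0.1936.
Step 5 — 3dB bandwidth: Δω = ω₀/Q = 1640 rad/s; BW = Δω/(2π) = 261 Hz.

(a) f₀ = 50.52 Hz  (b) Q = 0.1936  (c) BW = 261 Hz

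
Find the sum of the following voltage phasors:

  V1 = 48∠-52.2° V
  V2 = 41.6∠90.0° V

Step 1 — Convert each phasor to rectangular form:
  V1 = 48·(cos(-52.2°) + j·sin(-52.2°)) = 29.42 - j37.93 V
  V2 = 41.6·(cos(90.0°) + j·sin(90.0°)) = 0 + j41.6 V
Step 2 — Sum components: V_total = 29.42 + j3.673 V.
Step 3 — Convert to polar: |V_total| = 29.65 V, ∠V_total = 7.1°.

V_total = 29.65∠7.1° V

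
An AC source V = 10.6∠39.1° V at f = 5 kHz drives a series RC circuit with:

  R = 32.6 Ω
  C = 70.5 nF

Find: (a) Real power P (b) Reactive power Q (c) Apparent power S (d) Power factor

Step 1 — Angular frequency: ω = 2π·f = 2π·5000 = 3.142e+04 rad/s.
Step 2 — Component impedances:
  R: Z = R = 32.6 Ω
  C: Z = 1/(jωC) = -j/(ω·C) = 0 - j451.5 Ω
Step 3 — Series combination: Z_total = R + C = 32.6 - j451.5 Ω = 452.7∠-85.9° Ω.
Step 4 — Source phasor: V = 10.6∠39.1° V = 8.226 + j6.685 V.
Step 5 — Current: I = V / Z = -0.01342 + j0.01919 A = 0.02342∠125.0° A.
Step 6 — Complex power: S = V·I* = 0.01788 - j0.2476 VA.
Step 7 — Real power: P = Re(S) = 0.01788 W.
Step 8 — Reactive power: Q = Im(S) = -0.2476 VAR.
Step 9 — Apparent power: |S| = 0.2482 VA.
Step 10 — Power factor: PF = P/|S| = 0.07202 (leading).

(a) P = 0.01788 W  (b) Q = -0.2476 VAR  (c) S = 0.2482 VA  (d) PF = 0.07202 (leading)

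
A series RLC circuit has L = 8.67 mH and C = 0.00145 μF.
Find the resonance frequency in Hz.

Step 1 — Resonance condition Im(Z)=0 gives ω₀ = 1/√(LC).
Step 2 — ω₀ = 1/√(0.00867·1.45e-09) = 2.82e+05 rad/s.
Step 3 — f₀ = ω₀/(2π) = 4.489e+04 Hz.

f₀ = 4.489e+04 Hz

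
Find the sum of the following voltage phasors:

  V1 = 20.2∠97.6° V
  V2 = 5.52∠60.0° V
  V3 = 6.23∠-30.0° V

Step 1 — Convert each phasor to rectangular form:
  V1 = 20.2·(cos(97.6°) + j·sin(97.6°)) = -2.672 + j20.02 V
  V2 = 5.52·(cos(60.0°) + j·sin(60.0°)) = 2.76 + j4.78 V
  V3 = 6.23·(cos(-30.0°) + j·sin(-30.0°)) = 5.395 - j3.115 V
Step 2 — Sum components: V_total = 5.484 + j21.69 V.
Step 3 — Convert to polar: |V_total| = 22.37 V, ∠V_total = 75.8°.

V_total = 22.37∠75.8° V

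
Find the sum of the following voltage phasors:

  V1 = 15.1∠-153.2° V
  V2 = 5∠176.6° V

Step 1 — Convert each phasor to rectangular form:
  V1 = 15.1·(cos(-153.2°) + j·sin(-153.2°)) = -13.48 - j6.808 V
  V2 = 5·(cos(176.6°) + j·sin(176.6°)) = -4.991 + j0.2965 V
Step 2 — Sum components: V_total = -18.47 - j6.512 V.
Step 3 — Convert to polar: |V_total| = 19.58 V, ∠V_total = -160.6°.

V_total = 19.58∠-160.6° V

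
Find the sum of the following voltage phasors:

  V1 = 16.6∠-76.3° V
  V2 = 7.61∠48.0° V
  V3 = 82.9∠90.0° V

Step 1 — Convert each phasor to rectangular form:
  V1 = 16.6·(cos(-76.3°) + j·sin(-76.3°)) = 3.932 - j16.13 V
  V2 = 7.61·(cos(48.0°) + j·sin(48.0°)) = 5.092 + j5.655 V
  V3 = 82.9·(cos(90.0°) + j·sin(90.0°)) = 0 + j82.9 V
Step 2 — Sum components: V_total = 9.024 + j72.43 V.
Step 3 — Convert to polar: |V_total| = 72.99 V, ∠V_total = 82.9°.

V_total = 72.99∠82.9° V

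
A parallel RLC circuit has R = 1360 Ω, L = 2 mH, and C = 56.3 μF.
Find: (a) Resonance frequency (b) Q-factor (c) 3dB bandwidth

Step 1 — Resonance: ω₀ = 1/√(LC) = 1/√(0.002·5.63e-05) = 2980 rad/s.
Step 2 — f₀ = ω₀/(2π) = 474.3 Hz.
Step 3 — Parallel Q: Q = R/(ω₀L) = 1360/(2980·0.002) = 228.2.
Step 4 — Bandwidth: Δω = ω₀/Q = 13.06 rad/s; BW = Δω/(2π) = 2.079 Hz.

(a) f₀ = 474.3 Hz  (b) Q = 228.2  (c) BW = 2.079 Hz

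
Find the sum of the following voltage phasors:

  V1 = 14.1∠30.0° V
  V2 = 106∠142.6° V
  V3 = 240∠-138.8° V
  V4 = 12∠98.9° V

Step 1 — Convert each phasor to rectangular form:
  V1 = 14.1·(cos(30.0°) + j·sin(30.0°)) = 12.21 + j7.05 V
  V2 = 106·(cos(142.6°) + j·sin(142.6°)) = -84.21 + j64.38 V
  V3 = 240·(cos(-138.8°) + j·sin(-138.8°)) = -180.6 - j158.1 V
  V4 = 12·(cos(98.9°) + j·sin(98.9°)) = -1.857 + j11.86 V
Step 2 — Sum components: V_total = -254.4 - j74.8 V.
Step 3 — Convert to polar: |V_total| = 265.2 V, ∠V_total = -163.6°.

V_total = 265.2∠-163.6° V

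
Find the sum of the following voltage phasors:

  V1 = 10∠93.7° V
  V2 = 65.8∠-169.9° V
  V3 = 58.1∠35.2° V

Step 1 — Convert each phasor to rectangular form:
  V1 = 10·(cos(93.7°) + j·sin(93.7°)) = -0.6453 + j9.979 V
  V2 = 65.8·(cos(-169.9°) + j·sin(-169.9°)) = -64.78 - j11.54 V
  V3 = 58.1·(cos(35.2°) + j·sin(35.2°)) = 47.48 + j33.49 V
Step 2 — Sum components: V_total = -17.95 + j31.93 V.
Step 3 — Convert to polar: |V_total| = 36.63 V, ∠V_total = 119.3°.

V_total = 36.63∠119.3° V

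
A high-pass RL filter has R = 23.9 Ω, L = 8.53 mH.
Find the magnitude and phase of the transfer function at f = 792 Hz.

Step 1 — Angular frequency: ω = 2π·792 = 4976 rad/s.
Step 2 — Transfer function: H(jω) = jωL/(R + jωL).
Step 3 — Numerator jωL = j·42.45; denominator R + jωL = 23.9 + j42.45.
Step 4 — H = 0.7593 + j0.4275.
Step 5 — Magnitude: |H| = 0.8714 (-1.2 dB); phase: φ = 29.4°.

|H| = 0.8714 (-1.2 dB), φ = 29.4°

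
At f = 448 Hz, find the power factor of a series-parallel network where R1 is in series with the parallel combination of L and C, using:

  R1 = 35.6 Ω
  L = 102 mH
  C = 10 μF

Step 1 — Angular frequency: ω = 2π·f = 2π·448 = 2815 rad/s.
Step 2 — Component impedances:
  R1: Z = R = 35.6 Ω
  L: Z = jωL = j·2815·0.102 = 0 + j287.1 Ω
  C: Z = 1/(jωC) = -j/(ω·C) = 0 - j35.53 Ω
Step 3 — Parallel branch: L || C = 1/(1/L + 1/C) = 0 - j40.54 Ω.
Step 4 — Series with R1: Z_total = R1 + (L || C) = 35.6 - j40.54 Ω = 53.95∠-48.7° Ω.
Step 5 — Power factor: PF = cos(φ) = Re(Z)/|Z| = 35.6/53.954 = 0.6598.
Step 6 — Type: Im(Z) = -40.54 ⇒ leading (phase φ = -48.7°).

PF = 0.6598 (leading, φ = -48.7°)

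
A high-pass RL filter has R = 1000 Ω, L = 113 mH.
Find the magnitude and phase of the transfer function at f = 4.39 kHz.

Step 1 — Angular frequency: ω = 2π·4390 = 2.758e+04 rad/s.
Step 2 — Transfer function: H(jω) = jωL/(R + jωL).
Step 3 — Numerator jωL = j·3117; denominator R + jωL = 1000 + j3117.
Step 4 — H = 0.9067 + j0.2909.
Step 5 — Magnitude: |H| = 0.9522 (-0.4 dB); phase: φ = 17.8°.

|H| = 0.9522 (-0.4 dB), φ = 17.8°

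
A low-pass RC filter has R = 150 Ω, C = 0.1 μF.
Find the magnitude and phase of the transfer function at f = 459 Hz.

Step 1 — Angular frequency: ω = 2π·459 = 2884 rad/s.
Step 2 — Transfer function: H(jω) = 1/(1 + jωRC).
Step 3 — Denominator: 1 + jωRC = 1 + j·2884·150·1e-07 = 1 + j0.04326.
Step 4 — H = 0.9981 - j0.04318.
Step 5 — Magnitude: |H| = 0.9991 (-0.0 dB); phase: φ = -2.5°.

|H| = 0.9991 (-0.0 dB), φ = -2.5°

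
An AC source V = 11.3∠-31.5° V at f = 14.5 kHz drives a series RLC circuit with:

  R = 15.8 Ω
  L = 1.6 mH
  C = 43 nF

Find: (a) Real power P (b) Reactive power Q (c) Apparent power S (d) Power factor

Step 1 — Angular frequency: ω = 2π·f = 2π·1.45e+04 = 9.111e+04 rad/s.
Step 2 — Component impedances:
  R: Z = R = 15.8 Ω
  L: Z = jωL = j·9.111e+04·0.0016 = 0 + j145.8 Ω
  C: Z = 1/(jωC) = -j/(ω·C) = 0 - j255.3 Ω
Step 3 — Series combination: Z_total = R + L + C = 15.8 - j109.5 Ω = 110.6∠-81.8° Ω.
Step 4 — Source phasor: V = 11.3∠-31.5° V = 9.635 - j5.904 V.
Step 5 — Current: I = V / Z = 0.06526 + j0.07858 A = 0.1021∠50.3° A.
Step 6 — Complex power: S = V·I* = 0.1649 - j1.142 VA.
Step 7 — Real power: P = Re(S) = 0.1649 W.
Step 8 — Reactive power: Q = Im(S) = -1.142 VAR.
Step 9 — Apparent power: |S| = 1.154 VA.
Step 10 — Power factor: PF = P/|S| = 0.1428 (leading).

(a) P = 0.1649 W  (b) Q = -1.142 VAR  (c) S = 1.154 VA  (d) PF = 0.1428 (leading)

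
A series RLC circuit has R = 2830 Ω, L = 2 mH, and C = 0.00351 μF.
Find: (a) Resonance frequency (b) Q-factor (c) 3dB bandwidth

Step 1 — Resonance: ω₀ = 1/√(LC) = 1/√(0.002·3.51e-09) = 3.774e+05 rad/s.
Step 2 — f₀ = ω₀/(2π) = 6.007e+04 Hz.
Step 3 — Series Q: Q = ω₀L/R = 3.774e+05·0.002/2830 = 0.2667.
Step 4 — Bandwidth: Δω = ω₀/Q = 1.415e+06 rad/s; BW = Δω/(2π) = 2.252e+05 Hz.

(a) f₀ = 6.007e+04 Hz  (b) Q = 0.2667  (c) BW = 2.252e+05 Hz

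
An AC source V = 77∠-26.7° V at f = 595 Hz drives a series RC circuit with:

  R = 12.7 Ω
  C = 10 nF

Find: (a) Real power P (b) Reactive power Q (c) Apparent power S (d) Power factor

Step 1 — Angular frequency: ω = 2π·f = 2π·595 = 3738 rad/s.
Step 2 — Component impedances:
  R: Z = R = 12.7 Ω
  C: Z = 1/(jωC) = -j/(ω·C) = 0 - j2.675e+04 Ω
Step 3 — Series combination: Z_total = R + C = 12.7 - j2.675e+04 Ω = 2.675e+04∠-90.0° Ω.
Step 4 — Source phasor: V = 77∠-26.7° V = 68.79 - j34.6 V.
Step 5 — Current: I = V / Z = 0.001295 + j0.002571 A = 0.002879∠63.3° A.
Step 6 — Complex power: S = V·I* = 0.0001052 - j0.2217 VA.
Step 7 — Real power: P = Re(S) = 0.0001052 W.
Step 8 — Reactive power: Q = Im(S) = -0.2217 VAR.
Step 9 — Apparent power: |S| = 0.2217 VA.
Step 10 — Power factor: PF = P/|S| = 0.0004748 (leading).

(a) P = 0.0001052 W  (b) Q = -0.2217 VAR  (c) S = 0.2217 VA  (d) PF = 0.0004748 (leading)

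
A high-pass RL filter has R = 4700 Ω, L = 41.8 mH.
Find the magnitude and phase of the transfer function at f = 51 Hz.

Step 1 — Angular frequency: ω = 2π·51 = 320.4 rad/s.
Step 2 — Transfer function: H(jω) = jωL/(R + jωL).
Step 3 — Numerator jωL = j·13.39; denominator R + jωL = 4700 + j13.39.
Step 4 — H = 8.122e-06 + j0.00285.
Step 5 — Magnitude: |H| = 0.00285 (-50.9 dB); phase: φ = 89.8°.

|H| = 0.00285 (-50.9 dB), φ = 89.8°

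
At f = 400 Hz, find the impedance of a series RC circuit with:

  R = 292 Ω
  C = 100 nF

Step 1 — Angular frequency: ω = 2π·f = 2π·400 = 2513 rad/s.
Step 2 — Component impedances:
  R: Z = R = 292 Ω
  C: Z = 1/(jωC) = -j/(ω·C) = 0 - j3979 Ω
Step 3 — Series combination: Z_total = R + C = 292 - j3979 Ω = 3990∠-85.8° Ω.

Z = 292 - j3979 Ω = 3990∠-85.8° Ω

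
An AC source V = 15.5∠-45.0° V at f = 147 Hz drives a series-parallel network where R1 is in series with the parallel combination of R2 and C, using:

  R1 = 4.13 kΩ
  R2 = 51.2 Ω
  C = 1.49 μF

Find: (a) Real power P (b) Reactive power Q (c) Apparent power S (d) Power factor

Step 1 — Angular frequency: ω = 2π·f = 2π·147 = 923.6 rad/s.
Step 2 — Component impedances:
  R1: Z = R = 4130 Ω
  R2: Z = R = 51.2 Ω
  C: Z = 1/(jωC) = -j/(ω·C) = 0 - j726.6 Ω
Step 3 — Parallel branch: R2 || C = 1/(1/R2 + 1/C) = 50.95 - j3.59 Ω.
Step 4 — Series with R1: Z_total = R1 + (R2 || C) = 4181 - j3.59 Ω = 4181∠-0.0° Ω.
Step 5 — Source phasor: V = 15.5∠-45.0° V = 10.96 - j10.96 V.
Step 6 — Current: I = V / Z = 0.002624 - j0.002619 A = 0.003707∠-45.0° A.
Step 7 — Complex power: S = V·I* = 0.05746 - j4.934e-05 VA.
Step 8 — Real power: P = Re(S) = 0.05746 W.
Step 9 — Reactive power: Q = Im(S) = -4.934e-05 VAR.
Step 10 — Apparent power: |S| = 0.05746 VA.
Step 11 — Power factor: PF = P/|S| = 1 (leading).

(a) P = 0.05746 W  (b) Q = -4.934e-05 VAR  (c) S = 0.05746 VA  (d) PF = 1 (leading)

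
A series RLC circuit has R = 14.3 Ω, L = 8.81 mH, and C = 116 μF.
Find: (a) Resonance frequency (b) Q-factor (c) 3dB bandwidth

Step 1 — Resonance: ω₀ = 1/√(LC) = 1/√(0.00881·0.000116) = 989.2 rad/s.
Step 2 — f₀ = ω₀/(2π) = 157.4 Hz.
Step 3 — Series Q: Q = ω₀L/R = 989.2·0.00881/14.3 = 0.6094.
Step 4 — Bandwidth: Δω = ω₀/Q = 1623 rad/s; BW = Δω/(2π) = 258.3 Hz.

(a) f₀ = 157.4 Hz  (b) Q = 0.6094  (c) BW = 258.3 Hz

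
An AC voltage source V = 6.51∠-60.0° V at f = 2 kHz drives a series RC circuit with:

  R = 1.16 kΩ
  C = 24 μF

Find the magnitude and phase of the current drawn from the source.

Step 1 — Angular frequency: ω = 2π·f = 2π·2000 = 1.257e+04 rad/s.
Step 2 — Component impedances:
  R: Z = R = 1160 Ω
  C: Z = 1/(jωC) = -j/(ω·C) = 0 - j3.316 Ω
Step 3 — Series combination: Z_total = R + C = 1160 - j3.316 Ω = 1160∠-0.2° Ω.
Step 4 — Source phasor: V = 6.51∠-60.0° V = 3.255 - j5.638 V.
Step 5 — Ohm's law: I = V / Z_total = (3.255 - j5.638) / (1160 - j3.316) = 0.00282 - j0.004852 A.
Step 6 — Convert to polar: |I| = 0.005612 A, ∠I = -59.8°.

I = 0.005612∠-59.8° A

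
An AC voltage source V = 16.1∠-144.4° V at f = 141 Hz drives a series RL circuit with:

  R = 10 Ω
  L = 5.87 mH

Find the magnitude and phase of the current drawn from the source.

Step 1 — Angular frequency: ω = 2π·f = 2π·141 = 885.9 rad/s.
Step 2 — Component impedances:
  R: Z = R = 10 Ω
  L: Z = jωL = j·885.9·0.00587 = 0 + j5.2 Ω
Step 3 — Series combination: Z_total = R + L = 10 + j5.2 Ω = 11.27∠27.5° Ω.
Step 4 — Source phasor: V = 16.1∠-144.4° V = -13.09 - j9.372 V.
Step 5 — Ohm's law: I = V / Z_total = (-13.09 - j9.372) / (10 + j5.2) = -1.414 - j0.2018 A.
Step 6 — Convert to polar: |I| = 1.428 A, ∠I = -171.9°.

I = 1.428∠-171.9° A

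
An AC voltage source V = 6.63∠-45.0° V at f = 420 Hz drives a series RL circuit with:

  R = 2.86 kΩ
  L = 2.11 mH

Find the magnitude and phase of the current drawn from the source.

Step 1 — Angular frequency: ω = 2π·f = 2π·420 = 2639 rad/s.
Step 2 — Component impedances:
  R: Z = R = 2860 Ω
  L: Z = jωL = j·2639·0.00211 = 0 + j5.568 Ω
Step 3 — Series combination: Z_total = R + L = 2860 + j5.568 Ω = 2860∠0.1° Ω.
Step 4 — Source phasor: V = 6.63∠-45.0° V = 4.688 - j4.688 V.
Step 5 — Ohm's law: I = V / Z_total = (4.688 - j4.688) / (2860 + j5.568) = 0.001636 - j0.001642 A.
Step 6 — Convert to polar: |I| = 0.002318 A, ∠I = -45.1°.

I = 0.002318∠-45.1° A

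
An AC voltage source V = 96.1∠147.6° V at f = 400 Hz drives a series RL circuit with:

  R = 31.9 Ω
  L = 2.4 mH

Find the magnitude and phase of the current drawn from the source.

Step 1 — Angular frequency: ω = 2π·f = 2π·400 = 2513 rad/s.
Step 2 — Component impedances:
  R: Z = R = 31.9 Ω
  L: Z = jωL = j·2513·0.0024 = 0 + j6.032 Ω
Step 3 — Series combination: Z_total = R + L = 31.9 + j6.032 Ω = 32.47∠10.7° Ω.
Step 4 — Source phasor: V = 96.1∠147.6° V = -81.14 + j51.49 V.
Step 5 — Ohm's law: I = V / Z_total = (-81.14 + j51.49) / (31.9 + j6.032) = -2.161 + j2.023 A.
Step 6 — Convert to polar: |I| = 2.96 A, ∠I = 136.9°.

I = 2.96∠136.9° A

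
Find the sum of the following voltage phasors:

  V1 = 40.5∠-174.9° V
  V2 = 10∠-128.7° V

Step 1 — Convert each phasor to rectangular form:
  V1 = 40.5·(cos(-174.9°) + j·sin(-174.9°)) = -40.34 - j3.6 V
  V2 = 10·(cos(-128.7°) + j·sin(-128.7°)) = -6.252 - j7.804 V
Step 2 — Sum components: V_total = -46.59 - j11.4 V.
Step 3 — Convert to polar: |V_total| = 47.97 V, ∠V_total = -166.2°.

V_total = 47.97∠-166.2° V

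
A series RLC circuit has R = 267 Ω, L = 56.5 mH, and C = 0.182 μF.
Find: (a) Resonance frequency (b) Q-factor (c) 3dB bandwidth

Step 1 — Resonance: ω₀ = 1/√(LC) = 1/√(0.0565·1.82e-07) = 9861 rad/s.
Step 2 — f₀ = ω₀/(2π) = 1569 Hz.
Step 3 — Series Q: Q = ω₀L/R = 9861·0.0565/267 = 2.087.
Step 4 — Bandwidth: Δω = ω₀/Q = 4726 rad/s; BW = Δω/(2π) = 752.1 Hz.

(a) f₀ = 1569 Hz  (b) Q = 2.087  (c) BW = 752.1 Hz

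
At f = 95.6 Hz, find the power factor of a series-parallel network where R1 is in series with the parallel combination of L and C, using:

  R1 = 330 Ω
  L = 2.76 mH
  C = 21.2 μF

Step 1 — Angular frequency: ω = 2π·f = 2π·95.6 = 600.7 rad/s.
Step 2 — Component impedances:
  R1: Z = R = 330 Ω
  L: Z = jωL = j·600.7·0.00276 = 0 + j1.658 Ω
  C: Z = 1/(jωC) = -j/(ω·C) = 0 - j78.53 Ω
Step 3 — Parallel branch: L || C = 1/(1/L + 1/C) = 0 + j1.694 Ω.
Step 4 — Series with R1: Z_total = R1 + (L || C) = 330 + j1.694 Ω = 330∠0.3° Ω.
Step 5 — Power factor: PF = cos(φ) = Re(Z)/|Z| = 330/330 = 1.
Step 6 — Type: Im(Z) = 1.694 ⇒ lagging (phase φ = 0.3°).

PF = 1 (lagging, φ = 0.3°)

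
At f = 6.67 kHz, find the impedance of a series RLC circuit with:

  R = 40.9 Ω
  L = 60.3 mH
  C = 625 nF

Step 1 — Angular frequency: ω = 2π·f = 2π·6670 = 4.191e+04 rad/s.
Step 2 — Component impedances:
  R: Z = R = 40.9 Ω
  L: Z = jωL = j·4.191e+04·0.0603 = 0 + j2527 Ω
  C: Z = 1/(jωC) = -j/(ω·C) = 0 - j38.18 Ω
Step 3 — Series combination: Z_total = R + L + C = 40.9 + j2489 Ω = 2489∠89.1° Ω.

Z = 40.9 + j2489 Ω = 2489∠89.1° Ω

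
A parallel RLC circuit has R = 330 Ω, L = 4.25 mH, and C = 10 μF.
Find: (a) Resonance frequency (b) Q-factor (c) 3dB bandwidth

Step 1 — Resonance: ω₀ = 1/√(LC) = 1/√(0.00425·1e-05) = 4851 rad/s.
Step 2 — f₀ = ω₀/(2π) = 772 Hz.
Step 3 — Parallel Q: Q = R/(ω₀L) = 330/(4851·0.00425) = 16.01.
Step 4 — Bandwidth: Δω = ω₀/Q = 303 rad/s; BW = Δω/(2π) = 48.23 Hz.

(a) f₀ = 772 Hz  (b) Q = 16.01  (c) BW = 48.23 Hz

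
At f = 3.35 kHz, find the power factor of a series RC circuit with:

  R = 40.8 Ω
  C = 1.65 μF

Step 1 — Angular frequency: ω = 2π·f = 2π·3350 = 2.105e+04 rad/s.
Step 2 — Component impedances:
  R: Z = R = 40.8 Ω
  C: Z = 1/(jωC) = -j/(ω·C) = 0 - j28.79 Ω
Step 3 — Series combination: Z_total = R + C = 40.8 - j28.79 Ω = 49.94∠-35.2° Ω.
Step 4 — Power factor: PF = cos(φ) = Re(Z)/|Z| = 40.8/49.94 = 0.817.
Step 5 — Type: Im(Z) = -28.79 ⇒ leading (phase φ = -35.2°).

PF = 0.817 (leading, φ = -35.2°)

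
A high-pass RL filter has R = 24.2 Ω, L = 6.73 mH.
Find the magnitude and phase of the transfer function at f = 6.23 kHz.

Step 1 — Angular frequency: ω = 2π·6230 = 3.914e+04 rad/s.
Step 2 — Transfer function: H(jω) = jωL/(R + jωL).
Step 3 — Numerator jωL = j·263.4; denominator R + jωL = 24.2 + j263.4.
Step 4 — H = 0.9916 + j0.09109.
Step 5 — Magnitude: |H| = 0.9958 (-0.0 dB); phase: φ = 5.2°.

|H| = 0.9958 (-0.0 dB), φ = 5.2°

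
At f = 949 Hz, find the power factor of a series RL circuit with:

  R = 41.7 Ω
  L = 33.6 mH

Step 1 — Angular frequency: ω = 2π·f = 2π·949 = 5963 rad/s.
Step 2 — Component impedances:
  R: Z = R = 41.7 Ω
  L: Z = jωL = j·5963·0.0336 = 0 + j200.3 Ω
Step 3 — Series combination: Z_total = R + L = 41.7 + j200.3 Ω = 204.6∠78.2° Ω.
Step 4 — Power factor: PF = cos(φ) = Re(Z)/|Z| = 41.7/204.6 = 0.2038.
Step 5 — Type: Im(Z) = 200.3 ⇒ lagging (phase φ = 78.2°).

PF = 0.2038 (lagging, φ = 78.2°)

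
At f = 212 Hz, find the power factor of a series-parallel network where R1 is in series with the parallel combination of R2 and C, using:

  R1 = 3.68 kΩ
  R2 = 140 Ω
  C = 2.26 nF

Step 1 — Angular frequency: ω = 2π·f = 2π·212 = 1332 rad/s.
Step 2 — Component impedances:
  R1: Z = R = 3680 Ω
  R2: Z = R = 140 Ω
  C: Z = 1/(jωC) = -j/(ω·C) = 0 - j3.322e+05 Ω
Step 3 — Parallel branch: R2 || C = 1/(1/R2 + 1/C) = 140 - j0.059 Ω.
Step 4 — Series with R1: Z_total = R1 + (R2 || C) = 3820 - j0.059 Ω = 3820∠-0.0° Ω.
Step 5 — Power factor: PF = cos(φ) = Re(Z)/|Z| = 3820/3820 = 1.
Step 6 — Type: Im(Z) = -0.059 ⇒ leading (phase φ = -0.0°).

PF = 1 (leading, φ = -0.0°)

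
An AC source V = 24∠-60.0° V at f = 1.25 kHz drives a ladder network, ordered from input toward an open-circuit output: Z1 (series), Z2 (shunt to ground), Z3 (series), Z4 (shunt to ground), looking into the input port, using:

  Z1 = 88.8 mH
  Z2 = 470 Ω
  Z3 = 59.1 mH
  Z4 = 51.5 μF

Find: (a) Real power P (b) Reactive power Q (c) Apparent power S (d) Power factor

Step 1 — Angular frequency: ω = 2π·f = 2π·1250 = 7854 rad/s.
Step 2 — Component impedances:
  Z1: Z = jωL = j·7854·0.0888 = 0 + j697.4 Ω
  Z2: Z = R = 470 Ω
  Z3: Z = jωL = j·7854·0.0591 = 0 + j464.2 Ω
  Z4: Z = 1/(jωC) = -j/(ω·C) = 0 - j2.472 Ω
Step 3 — Ladder network (open output): work backward from the far end, alternating series and parallel combinations. Z_in = 230.8 + j932.4 Ω = 960.5∠76.1° Ω.
Step 4 — Source phasor: V = 24∠-60.0° V = 12 - j20.78 V.
Step 5 — Current: I = V / Z = -0.018 - j0.01733 A = 0.02499∠-136.1° A.
Step 6 — Complex power: S = V·I* = 0.1441 + j0.5821 VA.
Step 7 — Real power: P = Re(S) = 0.1441 W.
Step 8 — Reactive power: Q = Im(S) = 0.5821 VAR.
Step 9 — Apparent power: |S| = 0.5997 VA.
Step 10 — Power factor: PF = P/|S| = 0.2403 (lagging).

(a) P = 0.1441 W  (b) Q = 0.5821 VAR  (c) S = 0.5997 VA  (d) PF = 0.2403 (lagging)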